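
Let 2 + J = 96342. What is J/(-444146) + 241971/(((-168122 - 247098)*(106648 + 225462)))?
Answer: -6642634798239883/30623581158536600 ≈ -0.21691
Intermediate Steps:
J = 96340 (J = -2 + 96342 = 96340)
J/(-444146) + 241971/(((-168122 - 247098)*(106648 + 225462))) = 96340/(-444146) + 241971/(((-168122 - 247098)*(106648 + 225462))) = 96340*(-1/444146) + 241971/((-415220*332110)) = -48170/222073 + 241971/(-137898714200) = -48170/222073 + 241971*(-1/137898714200) = -48170/222073 - 241971/137898714200 = -6642634798239883/30623581158536600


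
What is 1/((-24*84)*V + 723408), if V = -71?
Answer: 1/866544 ≈ 1.1540e-6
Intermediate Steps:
1/((-24*84)*V + 723408) = 1/(-24*84*(-71) + 723408) = 1/(-2016*(-71) + 723408) = 1/(143136 + 723408) = 1/866544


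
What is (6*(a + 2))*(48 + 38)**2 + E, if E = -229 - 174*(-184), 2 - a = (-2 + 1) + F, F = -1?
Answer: 298043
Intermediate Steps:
a = 4 (a = 2 - ((-2 + 1) - 1) = 2 - (-1 - 1) = 2 - 1*(-2) = 2 + 2 = 4)
E = 31787 (E = -229 + 32016 = 31787)
(6*(a + 2))*(48 + 38)**2 + E = (6*(4 + 2))*(48 + 38)**2 + 31787 = (6*6)*86**2 + 31787 = 36*7396 + 31787 = 266256 + 31787 = 298043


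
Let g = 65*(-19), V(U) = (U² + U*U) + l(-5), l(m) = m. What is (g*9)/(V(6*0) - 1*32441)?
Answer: 11115/32446 ≈ 0.34257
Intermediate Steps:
V(U) = -5 + 2*U² (V(U) = (U² + U*U) - 5 = (U² + U²) - 5 = 2*U² - 5 = -5 + 2*U²)
g = -1235
(g*9)/(V(6*0) - 1*32441) = (-1235*9)/((-5 + 2*(6*0)²) - 1*32441) = -11115/((-5 + 2*0²) - 32441) = -11115/((-5 + 2*0) - 32441) = -11115/((-5 + 0) - 32441) = -11115/(-5 - 32441) = -11115/(-32446) = -11115*(-1/32446) = 11115/32446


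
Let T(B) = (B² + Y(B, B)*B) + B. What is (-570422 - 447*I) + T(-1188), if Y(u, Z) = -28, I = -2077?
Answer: 1801417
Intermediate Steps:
T(B) = B² - 27*B (T(B) = (B² - 28*B) + B = B² - 27*B)
(-570422 - 447*I) + T(-1188) = (-570422 - 447*(-2077)) - 1188*(-27 - 1188) = (-570422 + 928419) - 1188*(-1215) = 357997 + 1443420 = 1801417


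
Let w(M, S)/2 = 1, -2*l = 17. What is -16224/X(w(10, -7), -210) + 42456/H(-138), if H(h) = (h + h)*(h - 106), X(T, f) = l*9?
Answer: 499015/2346 ≈ 212.71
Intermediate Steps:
l = -17/2 (l = -½*17 = -17/2 ≈ -8.5000)
w(M, S) = 2 (w(M, S) = 2*1 = 2)
X(T, f) = -153/2 (X(T, f) = -17/2*9 = -153/2)
H(h) = 2*h*(-106 + h) (H(h) = (2*h)*(-106 + h) = 2*h*(-106 + h))
-16224/X(w(10, -7), -210) + 42456/H(-138) = -16224/(-153/2) + 42456/((2*(-138)*(-106 - 138))) = -16224*(-2/153) + 42456/((2*(-138)*(-244))) = 10816/51 + 42456/67344 = 10816/51 + 42456*(1/67344) = 10816/51 + 29/46 = 499015/2346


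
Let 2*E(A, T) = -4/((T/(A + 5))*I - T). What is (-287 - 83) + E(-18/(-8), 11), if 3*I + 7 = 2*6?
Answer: -272516/737 ≈ -369.76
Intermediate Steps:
I = 5/3 (I = -7/3 + (2*6)/3 = -7/3 + (⅓)*12 = -7/3 + 4 = 5/3 ≈ 1.6667)
E(A, T) = -2/(-T + 5*T/(3*(5 + A))) (E(A, T) = (-4/((T/(A + 5))*(5/3) - T))/2 = (-4/((T/(5 + A))*(5/3) - T))/2 = (-4/(5*T/(3*(5 + A)) - T))/2 = (-4/(-T + 5*T/(3*(5 + A))))/2 = -2/(-T + 5*T/(3*(5 + A))))
(-287 - 83) + E(-18/(-8), 11) = (-287 - 83) + 6*(5 - 18/(-8))/(11*(10 + 3*(-18/(-8)))) = -370 + 6*(1/11)*(5 - 18*(-⅛))/(10 + 3*(-18*(-⅛))) = -370 + 6*(1/11)*(5 + 9/4)/(10 + 3*(9/4)) = -370 + 6*(1/11)*(29/4)/(10 + 27/4) = -370 + 6*(1/11)*(29/4)/(67/4) = -370 + 6*(1/11)*(4/67)*(29/4) = -370 + 174/737 = -272516/737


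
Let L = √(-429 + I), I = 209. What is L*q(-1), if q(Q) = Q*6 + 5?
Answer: -2*I*√55 ≈ -14.832*I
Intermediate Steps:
L = 2*I*√55 (L = √(-429 + 209) = √(-220) = 2*I*√55 ≈ 14.832*I)
q(Q) = 5 + 6*Q (q(Q) = 6*Q + 5 = 5 + 6*Q)
L*q(-1) = (2*I*√55)*(5 + 6*(-1)) = (2*I*√55)*(5 - 6) = (2*I*√55)*(-1) = -2*I*√55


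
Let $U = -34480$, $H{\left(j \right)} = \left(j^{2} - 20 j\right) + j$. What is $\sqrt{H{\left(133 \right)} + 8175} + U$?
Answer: $-34480 + 3 \sqrt{2593} \approx -34327.0$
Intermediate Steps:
$H{\left(j \right)} = j^{2} - 19 j$
$\sqrt{H{\left(133 \right)} + 8175} + U = \sqrt{133 \left(-19 + 133\right) + 8175} - 34480 = \sqrt{133 \cdot 114 + 8175} - 34480 = \sqrt{15162 + 8175} - 34480 = \sqrt{23337} - 34480 = 3 \sqrt{2593} - 34480 = -34480 + 3 \sqrt{2593}$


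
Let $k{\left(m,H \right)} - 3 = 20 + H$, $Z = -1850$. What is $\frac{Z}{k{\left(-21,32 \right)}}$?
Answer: $- \frac{370}{11} \approx -33.636$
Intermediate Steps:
$k{\left(m,H \right)} = 23 + H$ ($k{\left(m,H \right)} = 3 + \left(20 + H\right) = 23 + H$)
$\frac{Z}{k{\left(-21,32 \right)}} = - \frac{1850}{23 + 32} = - \frac{1850}{55} = \left(-1850\right) \frac{1}{55} = - \frac{370}{11}$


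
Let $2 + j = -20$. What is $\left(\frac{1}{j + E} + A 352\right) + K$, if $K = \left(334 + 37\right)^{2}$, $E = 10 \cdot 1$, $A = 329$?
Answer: $\frac{3041387}{12} \approx 2.5345 \cdot 10^{5}$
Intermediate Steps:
$E = 10$
$j = -22$ ($j = -2 - 20 = -22$)
$K = 137641$ ($K = 371^{2} = 137641$)
$\left(\frac{1}{j + E} + A 352\right) + K = \left(\frac{1}{-22 + 10} + 329 \cdot 352\right) + 137641 = \left(\frac{1}{-12} + 115808\right) + 137641 = \left(- \frac{1}{12} + 115808\right) + 137641 = \frac{1389695}{12} + 137641 = \frac{3041387}{12}$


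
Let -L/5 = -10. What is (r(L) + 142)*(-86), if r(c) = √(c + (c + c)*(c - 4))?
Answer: -12212 - 430*√186 ≈ -18076.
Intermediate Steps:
L = 50 (L = -5*(-10) = 50)
r(c) = √(c + 2*c*(-4 + c)) (r(c) = √(c + (2*c)*(-4 + c)) = √(c + 2*c*(-4 + c)))
(r(L) + 142)*(-86) = (√(50*(-7 + 2*50)) + 142)*(-86) = (√(50*(-7 + 100)) + 142)*(-86) = (√(50*93) + 142)*(-86) = (√4650 + 142)*(-86) = (5*√186 + 142)*(-86) = (142 + 5*√186)*(-86) = -12212 - 430*√186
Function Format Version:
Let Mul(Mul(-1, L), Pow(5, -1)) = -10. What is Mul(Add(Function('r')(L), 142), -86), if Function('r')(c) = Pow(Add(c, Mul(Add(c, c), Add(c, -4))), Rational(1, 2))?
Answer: Add(-12212, Mul(-430, Pow(186, Rational(1, 2)))) ≈ -18076.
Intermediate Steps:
L = 50 (L = Mul(-5, -10) = 50)
Function('r')(c) = Pow(Add(c, Mul(2, c, Add(-4, c))), Rational(1, 2)) (Function('r')(c) = Pow(Add(c, Mul(Mul(2, c), Add(-4, c))), Rational(1, 2)) = Pow(Add(c, Mul(2, c, Add(-4, c))), Rational(1, 2)))
Mul(Add(Function('r')(L), 142), -86) = Mul(Add(Pow(Mul(50, Add(-7, Mul(2, 50))), Rational(1, 2)), 142), -86) = Mul(Add(Pow(Mul(50, Add(-7, 100)), Rational(1, 2)), 142), -86) = Mul(Add(Pow(Mul(50, 93), Rational(1, 2)), 142), -86) = Mul(Add(Pow(4650, Rational(1, 2)), 142), -86) = Mul(Add(Mul(5, Pow(186, Rational(1, 2))), 142), -86) = Mul(Add(142, Mul(5, Pow(186, Rational(1, 2)))), -86) = Add(-12212, Mul(-430, Pow(186, Rational(1, 2))))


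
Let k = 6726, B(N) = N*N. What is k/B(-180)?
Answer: 1121/5400 ≈ 0.20759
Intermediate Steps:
B(N) = N²
k/B(-180) = 6726/((-180)²) = 6726/32400 = 6726*(1/32400) = 1121/5400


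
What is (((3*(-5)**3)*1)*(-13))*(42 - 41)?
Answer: 4875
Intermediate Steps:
(((3*(-5)**3)*1)*(-13))*(42 - 41) = (((3*(-125))*1)*(-13))*1 = (-375*1*(-13))*1 = -375*(-13)*1 = 4875*1 = 4875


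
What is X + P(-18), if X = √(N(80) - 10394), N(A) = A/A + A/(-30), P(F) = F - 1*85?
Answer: -103 + I*√93561/3 ≈ -103.0 + 101.96*I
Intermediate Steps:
P(F) = -85 + F (P(F) = F - 85 = -85 + F)
N(A) = 1 - A/30 (N(A) = 1 + A*(-1/30) = 1 - A/30)
X = I*√93561/3 (X = √((1 - 1/30*80) - 10394) = √((1 - 8/3) - 10394) = √(-5/3 - 10394) = √(-31187/3) = I*√93561/3 ≈ 101.96*I)
X + P(-18) = I*√93561/3 + (-85 - 18) = I*√93561/3 - 103 = -103 + I*√93561/3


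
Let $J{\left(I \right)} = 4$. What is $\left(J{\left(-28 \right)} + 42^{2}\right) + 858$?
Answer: $2626$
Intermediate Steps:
$\left(J{\left(-28 \right)} + 42^{2}\right) + 858 = \left(4 + 42^{2}\right) + 858 = \left(4 + 1764\right) + 858 = 1768 + 858 = 2626$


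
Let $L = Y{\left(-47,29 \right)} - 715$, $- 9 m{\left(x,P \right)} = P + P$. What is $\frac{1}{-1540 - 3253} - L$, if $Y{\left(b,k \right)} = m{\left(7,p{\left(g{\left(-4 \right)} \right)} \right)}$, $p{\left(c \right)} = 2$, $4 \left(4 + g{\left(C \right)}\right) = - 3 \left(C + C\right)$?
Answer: $\frac{30862118}{43137} \approx 715.44$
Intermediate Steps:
$g{\left(C \right)} = -4 - \frac{3 C}{2}$ ($g{\left(C \right)} = -4 + \frac{\left(-3\right) \left(C + C\right)}{4} = -4 + \frac{\left(-3\right) 2 C}{4} = -4 + \frac{\left(-6\right) C}{4} = -4 - \frac{3 C}{2}$)
$m{\left(x,P \right)} = - \frac{2 P}{9}$ ($m{\left(x,P \right)} = - \frac{P + P}{9} = - \frac{2 P}{9}$)
$Y{\left(b,k \right)} = - \frac{4}{9}$ ($Y{\left(b,k \right)} = \left(- \frac{2}{9}\right) 2 = - \frac{4}{9}$)
$L = - \frac{6439}{9}$ ($L = - \frac{4}{9} - 715 = - \frac{6439}{9} \approx -715.44$)
$\frac{1}{-1540 - 3253} - L = \frac{1}{-1540 - 3253} - - \frac{6439}{9} = \frac{1}{-4793} + \frac{6439}{9} = - \frac{1}{4793} + \frac{6439}{9} = \frac{30862118}{43137}$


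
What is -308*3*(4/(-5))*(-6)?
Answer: -22176/5 ≈ -4435.2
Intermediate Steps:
-308*3*(4/(-5))*(-6) = -308*3*(4*(-⅕))*(-6) = -308*3*(-⅘)*(-6) = -(-3696)*(-6)/5 = -308*72/5 = -22176/5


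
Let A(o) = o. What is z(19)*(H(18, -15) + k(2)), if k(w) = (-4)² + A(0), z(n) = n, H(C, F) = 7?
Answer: 437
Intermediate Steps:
k(w) = 16 (k(w) = (-4)² + 0 = 16 + 0 = 16)
z(19)*(H(18, -15) + k(2)) = 19*(7 + 16) = 19*23 = 437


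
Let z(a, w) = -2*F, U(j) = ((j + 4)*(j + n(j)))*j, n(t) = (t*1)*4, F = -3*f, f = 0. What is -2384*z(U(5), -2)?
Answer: 0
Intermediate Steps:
F = 0 (F = -3*0 = 0)
n(t) = 4*t (n(t) = t*4 = 4*t)
U(j) = 5*j²*(4 + j) (U(j) = ((j + 4)*(j + 4*j))*j = ((4 + j)*(5*j))*j = (5*j*(4 + j))*j = 5*j²*(4 + j))
z(a, w) = 0 (z(a, w) = -2*0 = 0)
-2384*z(U(5), -2) = -2384*0 = 0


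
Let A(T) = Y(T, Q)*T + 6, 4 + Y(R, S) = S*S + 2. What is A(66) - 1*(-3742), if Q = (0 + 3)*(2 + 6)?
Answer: 41632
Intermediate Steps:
Q = 24 (Q = 3*8 = 24)
Y(R, S) = -2 + S**2 (Y(R, S) = -4 + (S*S + 2) = -4 + (S**2 + 2) = -4 + (2 + S**2) = -2 + S**2)
A(T) = 6 + 574*T (A(T) = (-2 + 24**2)*T + 6 = (-2 + 576)*T + 6 = 574*T + 6 = 6 + 574*T)
A(66) - 1*(-3742) = (6 + 574*66) - 1*(-3742) = (6 + 37884) + 3742 = 37890 + 3742 = 41632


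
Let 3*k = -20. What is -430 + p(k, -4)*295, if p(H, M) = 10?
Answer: 2520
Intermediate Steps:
k = -20/3 (k = (⅓)*(-20) = -20/3 ≈ -6.6667)
-430 + p(k, -4)*295 = -430 + 10*295 = -430 + 2950 = 2520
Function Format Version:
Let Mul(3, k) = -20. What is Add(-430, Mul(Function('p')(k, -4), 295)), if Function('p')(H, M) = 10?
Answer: 2520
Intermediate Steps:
k = Rational(-20, 3) (k = Mul(Rational(1, 3), -20) = Rational(-20, 3) ≈ -6.6667)
Add(-430, Mul(Function('p')(k, -4), 295)) = Add(-430, Mul(10, 295)) = Add(-430, 2950) = 2520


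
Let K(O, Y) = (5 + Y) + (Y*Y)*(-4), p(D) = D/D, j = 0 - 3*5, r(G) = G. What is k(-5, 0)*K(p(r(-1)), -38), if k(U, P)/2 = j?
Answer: 174270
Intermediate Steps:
j = -15 (j = 0 - 15 = -15)
p(D) = 1
k(U, P) = -30 (k(U, P) = 2*(-15) = -30)
K(O, Y) = 5 + Y - 4*Y² (K(O, Y) = (5 + Y) + Y²*(-4) = (5 + Y) - 4*Y² = 5 + Y - 4*Y²)
k(-5, 0)*K(p(r(-1)), -38) = -30*(5 - 38 - 4*(-38)²) = -30*(5 - 38 - 4*1444) = -30*(5 - 38 - 5776) = -30*(-5809) = 174270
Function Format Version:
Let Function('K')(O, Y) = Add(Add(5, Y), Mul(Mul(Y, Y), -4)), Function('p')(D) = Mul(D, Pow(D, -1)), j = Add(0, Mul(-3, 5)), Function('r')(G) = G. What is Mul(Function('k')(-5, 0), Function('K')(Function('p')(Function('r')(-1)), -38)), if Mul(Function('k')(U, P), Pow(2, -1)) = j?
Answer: 174270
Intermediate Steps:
j = -15 (j = Add(0, -15) = -15)
Function('p')(D) = 1
Function('k')(U, P) = -30 (Function('k')(U, P) = Mul(2, -15) = -30)
Function('K')(O, Y) = Add(5, Y, Mul(-4, Pow(Y, 2))) (Function('K')(O, Y) = Add(Add(5, Y), Mul(Pow(Y, 2), -4)) = Add(Add(5, Y), Mul(-4, Pow(Y, 2))) = Add(5, Y, Mul(-4, Pow(Y, 2))))
Mul(Function('k')(-5, 0), Function('K')(Function('p')(Function('r')(-1)), -38)) = Mul(-30, Add(5, -38, Mul(-4, Pow(-38, 2)))) = Mul(-30, Add(5, -38, Mul(-4, 1444))) = Mul(-30, Add(5, -38, -5776)) = Mul(-30, -5809) = 174270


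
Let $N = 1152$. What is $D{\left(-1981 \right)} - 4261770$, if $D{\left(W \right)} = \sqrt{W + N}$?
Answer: $-4261770 + i \sqrt{829} \approx -4.2618 \cdot 10^{6} + 28.792 i$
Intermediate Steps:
$D{\left(W \right)} = \sqrt{1152 + W}$ ($D{\left(W \right)} = \sqrt{W + 1152} = \sqrt{1152 + W}$)
$D{\left(-1981 \right)} - 4261770 = \sqrt{1152 - 1981} - 4261770 = \sqrt{-829} - 4261770 = i \sqrt{829} - 4261770 = -4261770 + i \sqrt{829}$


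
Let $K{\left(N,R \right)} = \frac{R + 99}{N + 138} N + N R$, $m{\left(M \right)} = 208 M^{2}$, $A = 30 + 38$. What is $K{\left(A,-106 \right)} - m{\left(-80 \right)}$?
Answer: $- \frac{137856262}{103} \approx -1.3384 \cdot 10^{6}$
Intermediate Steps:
$A = 68$
$K{\left(N,R \right)} = N R + \frac{N \left(99 + R\right)}{138 + N}$ ($K{\left(N,R \right)} = \frac{99 + R}{138 + N} N + N R = \frac{N \left(99 + R\right)}{138 + N} + N R = N R + \frac{N \left(99 + R\right)}{138 + N}$)
$K{\left(A,-106 \right)} - m{\left(-80 \right)} = \frac{68 \left(99 + 139 \left(-106\right) + 68 \left(-106\right)\right)}{138 + 68} - 208 \left(-80\right)^{2} = \frac{68 \left(99 - 14734 - 7208\right)}{206} - 208 \cdot 6400 = 68 \cdot \frac{1}{206} \left(-21843\right) - 1331200 = - \frac{742662}{103} - 1331200 = - \frac{137856262}{103}$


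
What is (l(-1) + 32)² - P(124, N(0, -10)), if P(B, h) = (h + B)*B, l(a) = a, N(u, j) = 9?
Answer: -15531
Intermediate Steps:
P(B, h) = B*(B + h) (P(B, h) = (B + h)*B = B*(B + h))
(l(-1) + 32)² - P(124, N(0, -10)) = (-1 + 32)² - 124*(124 + 9) = 31² - 124*133 = 961 - 1*16492 = 961 - 16492 = -15531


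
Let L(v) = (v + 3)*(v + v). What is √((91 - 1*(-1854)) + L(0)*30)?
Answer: √1945 ≈ 44.102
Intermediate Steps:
L(v) = 2*v*(3 + v) (L(v) = (3 + v)*(2*v) = 2*v*(3 + v))
√((91 - 1*(-1854)) + L(0)*30) = √((91 - 1*(-1854)) + (2*0*(3 + 0))*30) = √((91 + 1854) + (2*0*3)*30) = √(1945 + 0*30) = √(1945 + 0) = √1945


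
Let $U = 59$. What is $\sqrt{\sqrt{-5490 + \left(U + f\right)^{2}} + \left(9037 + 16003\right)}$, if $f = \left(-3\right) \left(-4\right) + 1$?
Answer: $\sqrt{25040 + 3 i \sqrt{34}} \approx 158.24 + 0.0553 i$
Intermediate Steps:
$f = 13$ ($f = 12 + 1 = 13$)
$\sqrt{\sqrt{-5490 + \left(U + f\right)^{2}} + \left(9037 + 16003\right)} = \sqrt{\sqrt{-5490 + \left(59 + 13\right)^{2}} + \left(9037 + 16003\right)} = \sqrt{\sqrt{-5490 + 72^{2}} + 25040} = \sqrt{\sqrt{-5490 + 5184} + 25040} = \sqrt{\sqrt{-306} + 25040} = \sqrt{3 i \sqrt{34} + 25040} = \sqrt{25040 + 3 i \sqrt{34}}$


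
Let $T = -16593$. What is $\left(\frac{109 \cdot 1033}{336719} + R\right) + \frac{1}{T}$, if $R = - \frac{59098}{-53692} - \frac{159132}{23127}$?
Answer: $- \frac{6296937515545463933}{1156299046905675738} \approx -5.4458$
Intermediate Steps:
$R = - \frac{1196225983}{206955814}$ ($R = \left(-59098\right) \left(- \frac{1}{53692}\right) - \frac{53044}{7709} = \frac{29549}{26846} - \frac{53044}{7709} = - \frac{1196225983}{206955814} \approx -5.7801$)
$\left(\frac{109 \cdot 1033}{336719} + R\right) + \frac{1}{T} = \left(\frac{109 \cdot 1033}{336719} - \frac{1196225983}{206955814}\right) + \frac{1}{-16593} = \left(112597 \cdot \frac{1}{336719} - \frac{1196225983}{206955814}\right) - \frac{1}{16593} = \left(\frac{112597}{336719} - \frac{1196225983}{206955814}\right) - \frac{1}{16593} = - \frac{379489412980819}{69685954734266} - \frac{1}{16593} = - \frac{6296937515545463933}{1156299046905675738}$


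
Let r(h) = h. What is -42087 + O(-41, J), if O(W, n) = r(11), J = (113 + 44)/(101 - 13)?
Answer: -42076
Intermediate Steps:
J = 157/88 ≈ 1.7841
O(W, n) = 11
-42087 + O(-41, J) = -42087 + 11 = -42076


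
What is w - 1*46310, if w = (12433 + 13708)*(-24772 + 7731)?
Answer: -445515091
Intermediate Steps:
w = -445468781 (w = 26141*(-17041) = -445468781)
w - 1*46310 = -445468781 - 1*46310 = -445468781 - 46310 = -445515091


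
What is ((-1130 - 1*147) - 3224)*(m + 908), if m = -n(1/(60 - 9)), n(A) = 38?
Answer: -3915870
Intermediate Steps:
m = -38 (m = -1*38 = -38)
((-1130 - 1*147) - 3224)*(m + 908) = ((-1130 - 1*147) - 3224)*(-38 + 908) = ((-1130 - 147) - 3224)*870 = (-1277 - 3224)*870 = -4501*870 = -3915870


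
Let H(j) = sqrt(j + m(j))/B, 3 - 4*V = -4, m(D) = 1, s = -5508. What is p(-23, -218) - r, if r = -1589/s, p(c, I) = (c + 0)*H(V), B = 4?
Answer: -1589/5508 - 23*sqrt(11)/8 ≈ -9.8238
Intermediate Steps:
V = 7/4 (V = 3/4 - 1/4*(-4) = 3/4 + 1 = 7/4 ≈ 1.7500)
H(j) = sqrt(1 + j)/4 (H(j) = sqrt(j + 1)/4 = sqrt(1 + j)*(1/4) = sqrt(1 + j)/4)
p(c, I) = c*sqrt(11)/8 (p(c, I) = (c + 0)*(sqrt(1 + 7/4)/4) = c*(sqrt(11/4)/4) = c*((sqrt(11)/2)/4) = c*(sqrt(11)/8) = c*sqrt(11)/8)
r = 1589/5508 (r = -1589/(-5508) = -1589*(-1/5508) = 1589/5508 ≈ 0.28849)
p(-23, -218) - r = (1/8)*(-23)*sqrt(11) - 1*1589/5508 = -23*sqrt(11)/8 - 1589/5508 = -1589/5508 - 23*sqrt(11)/8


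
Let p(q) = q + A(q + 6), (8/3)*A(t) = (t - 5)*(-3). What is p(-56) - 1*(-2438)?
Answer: 19551/8 ≈ 2443.9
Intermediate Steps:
A(t) = 45/8 - 9*t/8 (A(t) = 3*((t - 5)*(-3))/8 = 3*((-5 + t)*(-3))/8 = 3*(15 - 3*t)/8 = 45/8 - 9*t/8)
p(q) = -9/8 - q/8 (p(q) = q + (45/8 - 9*(q + 6)/8) = q + (45/8 - 9*(6 + q)/8) = q + (45/8 + (-27/4 - 9*q/8)) = q + (-9/8 - 9*q/8) = -9/8 - q/8)
p(-56) - 1*(-2438) = (-9/8 - ⅛*(-56)) - 1*(-2438) = (-9/8 + 7) + 2438 = 47/8 + 2438 = 19551/8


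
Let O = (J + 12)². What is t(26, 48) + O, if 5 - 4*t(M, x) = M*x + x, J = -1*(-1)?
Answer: -615/4 ≈ -153.75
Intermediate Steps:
J = 1
t(M, x) = 5/4 - x/4 - M*x/4 (t(M, x) = 5/4 - (M*x + x)/4 = 5/4 - (x + M*x)/4 = 5/4 + (-x/4 - M*x/4) = 5/4 - x/4 - M*x/4)
O = 169 (O = (1 + 12)² = 13² = 169)
t(26, 48) + O = (5/4 - ¼*48 - ¼*26*48) + 169 = (5/4 - 12 - 312) + 169 = -1291/4 + 169 = -615/4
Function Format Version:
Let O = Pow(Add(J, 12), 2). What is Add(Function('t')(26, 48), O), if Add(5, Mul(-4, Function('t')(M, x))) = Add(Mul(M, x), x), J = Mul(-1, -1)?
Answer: Rational(-615, 4) ≈ -153.75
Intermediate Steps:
J = 1
Function('t')(M, x) = Add(Rational(5, 4), Mul(Rational(-1, 4), x), Mul(Rational(-1, 4), M, x)) (Function('t')(M, x) = Add(Rational(5, 4), Mul(Rational(-1, 4), Add(Mul(M, x), x))) = Add(Rational(5, 4), Mul(Rational(-1, 4), Add(x, Mul(M, x)))) = Add(Rational(5, 4), Add(Mul(Rational(-1, 4), x), Mul(Rational(-1, 4), M, x))) = Add(Rational(5, 4), Mul(Rational(-1, 4), x), Mul(Rational(-1, 4), M, x)))
O = 169 (O = Pow(Add(1, 12), 2) = Pow(13, 2) = 169)
Add(Function('t')(26, 48), O) = Add(Add(Rational(5, 4), Mul(Rational(-1, 4), 48), Mul(Rational(-1, 4), 26, 48)), 169) = Add(Add(Rational(5, 4), -12, -312), 169) = Add(Rational(-1291, 4), 169) = Rational(-615, 4)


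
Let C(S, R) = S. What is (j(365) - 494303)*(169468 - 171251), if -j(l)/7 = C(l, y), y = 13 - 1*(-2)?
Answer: 885897814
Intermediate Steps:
y = 15 (y = 13 + 2 = 15)
j(l) = -7*l
(j(365) - 494303)*(169468 - 171251) = (-7*365 - 494303)*(169468 - 171251) = (-2555 - 494303)*(-1783) = -496858*(-1783) = 885897814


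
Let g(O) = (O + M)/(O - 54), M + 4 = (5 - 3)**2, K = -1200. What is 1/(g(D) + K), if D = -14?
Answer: -34/40793 ≈ -0.00083348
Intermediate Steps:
M = 0 (M = -4 + (5 - 3)**2 = -4 + 2**2 = -4 + 4 = 0)
g(O) = O/(-54 + O) (g(O) = (O + 0)/(O - 54) = O/(-54 + O))
1/(g(D) + K) = 1/(-14/(-54 - 14) - 1200) = 1/(-14/(-68) - 1200) = 1/(-14*(-1/68) - 1200) = 1/(7/34 - 1200) = 1/(-40793/34) = -34/40793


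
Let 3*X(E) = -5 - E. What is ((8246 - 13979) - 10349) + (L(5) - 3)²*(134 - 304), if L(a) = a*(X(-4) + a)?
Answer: -777308/9 ≈ -86368.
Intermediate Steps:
X(E) = -5/3 - E/3 (X(E) = (-5 - E)/3 = -5/3 - E/3)
L(a) = a*(-⅓ + a) (L(a) = a*((-5/3 - ⅓*(-4)) + a) = a*((-5/3 + 4/3) + a) = a*(-⅓ + a))
((8246 - 13979) - 10349) + (L(5) - 3)²*(134 - 304) = ((8246 - 13979) - 10349) + (5*(-⅓ + 5) - 3)²*(134 - 304) = (-5733 - 10349) + (5*(14/3) - 3)²*(-170) = -16082 + (70/3 - 3)²*(-170) = -16082 + (61/3)²*(-170) = -16082 + (3721/9)*(-170) = -16082 - 632570/9 = -777308/9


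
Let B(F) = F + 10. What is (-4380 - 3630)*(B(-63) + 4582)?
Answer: -36277290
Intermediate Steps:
B(F) = 10 + F
(-4380 - 3630)*(B(-63) + 4582) = (-4380 - 3630)*((10 - 63) + 4582) = -8010*(-53 + 4582) = -8010*4529 = -36277290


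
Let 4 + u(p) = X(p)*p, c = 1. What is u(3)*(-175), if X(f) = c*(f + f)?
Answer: -2450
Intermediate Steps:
X(f) = 2*f (X(f) = 1*(f + f) = 1*(2*f) = 2*f)
u(p) = -4 + 2*p² (u(p) = -4 + (2*p)*p = -4 + 2*p²)
u(3)*(-175) = (-4 + 2*3²)*(-175) = (-4 + 2*9)*(-175) = (-4 + 18)*(-175) = 14*(-175) = -2450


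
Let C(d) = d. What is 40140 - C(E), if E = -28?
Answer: 40168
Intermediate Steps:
40140 - C(E) = 40140 - 1*(-28) = 40140 + 28 = 40168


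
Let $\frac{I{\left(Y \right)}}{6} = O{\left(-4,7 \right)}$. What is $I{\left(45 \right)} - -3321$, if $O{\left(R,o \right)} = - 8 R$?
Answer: $3513$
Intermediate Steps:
$I{\left(Y \right)} = 192$ ($I{\left(Y \right)} = 6 \left(\left(-8\right) \left(-4\right)\right) = 6 \cdot 32 = 192$)
$I{\left(45 \right)} - -3321 = 192 - -3321 = 192 + 3321 = 3513$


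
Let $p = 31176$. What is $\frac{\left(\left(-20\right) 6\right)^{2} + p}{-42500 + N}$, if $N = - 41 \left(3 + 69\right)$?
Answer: $- \frac{11394}{11363} \approx -1.0027$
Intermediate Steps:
$N = -2952$ ($N = \left(-41\right) 72 = -2952$)
$\frac{\left(\left(-20\right) 6\right)^{2} + p}{-42500 + N} = \frac{\left(\left(-20\right) 6\right)^{2} + 31176}{-42500 - 2952} = \frac{\left(-120\right)^{2} + 31176}{-45452} = \left(14400 + 31176\right) \left(- \frac{1}{45452}\right) = 45576 \left(- \frac{1}{45452}\right) = - \frac{11394}{11363}$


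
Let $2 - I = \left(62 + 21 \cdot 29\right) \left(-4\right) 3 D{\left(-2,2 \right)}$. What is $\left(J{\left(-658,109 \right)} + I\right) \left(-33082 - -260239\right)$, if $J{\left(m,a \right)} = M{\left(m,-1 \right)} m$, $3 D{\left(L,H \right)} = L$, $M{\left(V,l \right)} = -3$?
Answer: $-770516544$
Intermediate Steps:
$D{\left(L,H \right)} = \frac{L}{3}$
$J{\left(m,a \right)} = - 3 m$
$I = -5366$ ($I = 2 - \left(62 + 21 \cdot 29\right) \left(-4\right) 3 \cdot \frac{1}{3} \left(-2\right) = 2 - \left(62 + 609\right) \left(\left(-12\right) \left(- \frac{2}{3}\right)\right) = 2 - 671 \cdot 8 = 2 - 5368 = -5366$)
$\left(J{\left(-658,109 \right)} + I\right) \left(-33082 - -260239\right) = \left(\left(-3\right) \left(-658\right) - 5366\right) \left(-33082 - -260239\right) = \left(1974 - 5366\right) \left(-33082 + 260239\right) = \left(-3392\right) 227157 = -770516544$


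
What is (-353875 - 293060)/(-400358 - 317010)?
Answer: 646935/717368 ≈ 0.90182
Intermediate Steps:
(-353875 - 293060)/(-400358 - 317010) = -646935/(-717368) = -646935*(-1/717368) = 646935/717368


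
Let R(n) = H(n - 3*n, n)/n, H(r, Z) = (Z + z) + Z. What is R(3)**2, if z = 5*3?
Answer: 49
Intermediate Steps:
z = 15
H(r, Z) = 15 + 2*Z (H(r, Z) = (Z + 15) + Z = (15 + Z) + Z = 15 + 2*Z)
R(n) = (15 + 2*n)/n
R(3)**2 = (2 + 15/3)**2 = (2 + 15*(1/3))**2 = (2 + 5)**2 = 7**2 = 49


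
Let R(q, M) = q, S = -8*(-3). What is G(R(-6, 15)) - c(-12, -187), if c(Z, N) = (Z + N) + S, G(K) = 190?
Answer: 365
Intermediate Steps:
S = 24
c(Z, N) = 24 + N + Z (c(Z, N) = (Z + N) + 24 = (N + Z) + 24 = 24 + N + Z)
G(R(-6, 15)) - c(-12, -187) = 190 - (24 - 187 - 12) = 190 - 1*(-175) = 190 + 175 = 365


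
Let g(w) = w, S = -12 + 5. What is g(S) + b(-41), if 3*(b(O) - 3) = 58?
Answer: 46/3 ≈ 15.333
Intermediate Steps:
S = -7
b(O) = 67/3 (b(O) = 3 + (⅓)*58 = 3 + 58/3 = 67/3)
g(S) + b(-41) = -7 + 67/3 = 46/3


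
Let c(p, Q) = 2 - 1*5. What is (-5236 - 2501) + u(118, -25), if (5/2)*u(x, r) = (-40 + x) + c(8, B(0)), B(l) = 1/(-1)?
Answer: -7707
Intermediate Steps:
B(l) = -1
c(p, Q) = -3 (c(p, Q) = 2 - 5 = -3)
u(x, r) = -86/5 + 2*x/5 (u(x, r) = 2*((-40 + x) - 3)/5 = 2*(-43 + x)/5 = -86/5 + 2*x/5)
(-5236 - 2501) + u(118, -25) = (-5236 - 2501) + (-86/5 + (2/5)*118) = -7737 + (-86/5 + 236/5) = -7737 + 30 = -7707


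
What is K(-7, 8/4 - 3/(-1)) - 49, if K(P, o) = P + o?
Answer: -51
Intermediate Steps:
K(-7, 8/4 - 3/(-1)) - 49 = (-7 + (8/4 - 3/(-1))) - 49 = (-7 + (8*(¼) - 3*(-1))) - 49 = (-7 + (2 + 3)) - 49 = (-7 + 5) - 49 = -2 - 49 = -51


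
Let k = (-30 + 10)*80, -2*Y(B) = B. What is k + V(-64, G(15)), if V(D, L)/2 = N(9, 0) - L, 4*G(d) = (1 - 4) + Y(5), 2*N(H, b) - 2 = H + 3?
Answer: -6333/4 ≈ -1583.3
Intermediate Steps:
N(H, b) = 5/2 + H/2 (N(H, b) = 1 + (H + 3)/2 = 1 + (3 + H)/2 = 1 + (3/2 + H/2) = 5/2 + H/2)
Y(B) = -B/2
G(d) = -11/8 (G(d) = ((1 - 4) - ½*5)/4 = (-3 - 5/2)/4 = (¼)*(-11/2) = -11/8)
V(D, L) = 14 - 2*L (V(D, L) = 2*((5/2 + (½)*9) - L) = 2*((5/2 + 9/2) - L) = 2*(7 - L) = 14 - 2*L)
k = -1600 (k = -20*80 = -1600)
k + V(-64, G(15)) = -1600 + (14 - 2*(-11/8)) = -1600 + (14 + 11/4) = -1600 + 67/4 = -6333/4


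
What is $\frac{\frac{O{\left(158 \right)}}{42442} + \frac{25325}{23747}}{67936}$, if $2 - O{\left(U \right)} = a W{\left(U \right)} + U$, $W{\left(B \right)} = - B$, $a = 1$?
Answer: $\frac{134361393}{8558833517608} \approx 1.5699 \cdot 10^{-5}$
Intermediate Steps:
$O{\left(U \right)} = 2$ ($O{\left(U \right)} = 2 - \left(1 \left(- U\right) + U\right) = 2 - \left(- U + U\right) = 2 - 0 = 2 + 0 = 2$)
$\frac{\frac{O{\left(158 \right)}}{42442} + \frac{25325}{23747}}{67936} = \frac{\frac{2}{42442} + \frac{25325}{23747}}{67936} = \left(2 \cdot \frac{1}{42442} + 25325 \cdot \frac{1}{23747}\right) \frac{1}{67936} = \left(\frac{1}{21221} + \frac{25325}{23747}\right) \frac{1}{67936} = \frac{537445572}{503935087} \cdot \frac{1}{67936} = \frac{134361393}{8558833517608}$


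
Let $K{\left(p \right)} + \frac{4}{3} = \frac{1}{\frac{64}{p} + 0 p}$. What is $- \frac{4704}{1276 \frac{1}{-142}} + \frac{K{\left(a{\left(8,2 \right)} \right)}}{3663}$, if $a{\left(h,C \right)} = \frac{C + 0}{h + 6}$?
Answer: $\frac{74737551703}{142769088} \approx 523.49$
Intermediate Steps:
$a{\left(h,C \right)} = \frac{C}{6 + h}$
$K{\left(p \right)} = - \frac{4}{3} + \frac{p}{64}$ ($K{\left(p \right)} = - \frac{4}{3} + \frac{1}{\frac{64}{p} + 0 p} = - \frac{4}{3} + \frac{1}{\frac{64}{p} + 0} = - \frac{4}{3} + \frac{1}{64 \frac{1}{p}} = - \frac{4}{3} + \frac{p}{64}$)
$- \frac{4704}{1276 \frac{1}{-142}} + \frac{K{\left(a{\left(8,2 \right)} \right)}}{3663} = - \frac{4704}{1276 \frac{1}{-142}} + \frac{- \frac{4}{3} + \frac{2 \frac{1}{6 + 8}}{64}}{3663} = - \frac{4704}{1276 \left(- \frac{1}{142}\right)} + \left(- \frac{4}{3} + \frac{2 \cdot \frac{1}{14}}{64}\right) \frac{1}{3663} = - \frac{4704}{- \frac{638}{71}} + \left(- \frac{4}{3} + \frac{2 \cdot \frac{1}{14}}{64}\right) \frac{1}{3663} = \left(-4704\right) \left(- \frac{71}{638}\right) + \left(- \frac{4}{3} + \frac{1}{64} \cdot \frac{1}{7}\right) \frac{1}{3663} = \frac{166992}{319} + \left(- \frac{4}{3} + \frac{1}{448}\right) \frac{1}{3663} = \frac{166992}{319} - \frac{1789}{4923072} = \frac{74737551703}{142769088}$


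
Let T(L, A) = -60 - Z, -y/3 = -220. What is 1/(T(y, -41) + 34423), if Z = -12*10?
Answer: 1/34483 ≈ 2.9000e-5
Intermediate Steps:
Z = -120
y = 660 (y = -3*(-220) = 660)
T(L, A) = 60 (T(L, A) = -60 - 1*(-120) = -60 + 120 = 60)
1/(T(y, -41) + 34423) = 1/(60 + 34423) = 1/34483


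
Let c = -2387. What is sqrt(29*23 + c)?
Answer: 2*I*sqrt(430) ≈ 41.473*I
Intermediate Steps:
sqrt(29*23 + c) = sqrt(29*23 - 2387) = sqrt(667 - 2387) = sqrt(-1720) = 2*I*sqrt(430)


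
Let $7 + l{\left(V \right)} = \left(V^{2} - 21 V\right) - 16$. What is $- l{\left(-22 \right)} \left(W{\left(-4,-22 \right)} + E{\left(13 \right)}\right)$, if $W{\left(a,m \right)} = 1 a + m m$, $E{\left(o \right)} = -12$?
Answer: $-431964$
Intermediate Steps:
$l{\left(V \right)} = -23 + V^{2} - 21 V$ ($l{\left(V \right)} = -7 - \left(16 - V^{2} + 21 V\right) = -23 + V^{2} - 21 V$)
$W{\left(a,m \right)} = a + m^{2}$
$- l{\left(-22 \right)} \left(W{\left(-4,-22 \right)} + E{\left(13 \right)}\right) = - \left(-23 + \left(-22\right)^{2} - -462\right) \left(\left(-4 + \left(-22\right)^{2}\right) - 12\right) = - \left(-23 + 484 + 462\right) \left(\left(-4 + 484\right) - 12\right) = - 923 \left(480 - 12\right) = - 923 \cdot 468 = \left(-1\right) 431964 = -431964$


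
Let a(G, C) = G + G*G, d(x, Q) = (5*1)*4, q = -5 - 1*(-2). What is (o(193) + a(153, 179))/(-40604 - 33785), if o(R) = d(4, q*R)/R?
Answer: -4547486/14357077 ≈ -0.31674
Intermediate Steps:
q = -3 (q = -5 + 2 = -3)
d(x, Q) = 20 (d(x, Q) = 5*4 = 20)
o(R) = 20/R
a(G, C) = G + G²
(o(193) + a(153, 179))/(-40604 - 33785) = (20/193 + 153*(1 + 153))/(-40604 - 33785) = (20*(1/193) + 153*154)/(-74389) = (20/193 + 23562)*(-1/74389) = (4547486/193)*(-1/74389) = -4547486/14357077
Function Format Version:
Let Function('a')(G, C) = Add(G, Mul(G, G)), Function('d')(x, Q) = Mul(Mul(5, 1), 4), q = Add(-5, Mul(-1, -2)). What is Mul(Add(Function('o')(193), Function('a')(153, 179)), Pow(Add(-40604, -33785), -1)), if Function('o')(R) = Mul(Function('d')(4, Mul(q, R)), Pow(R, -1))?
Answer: Rational(-4547486, 14357077) ≈ -0.31674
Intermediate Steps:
q = -3 (q = Add(-5, 2) = -3)
Function('d')(x, Q) = 20 (Function('d')(x, Q) = Mul(5, 4) = 20)
Function('o')(R) = Mul(20, Pow(R, -1))
Function('a')(G, C) = Add(G, Pow(G, 2))
Mul(Add(Function('o')(193), Function('a')(153, 179)), Pow(Add(-40604, -33785), -1)) = Mul(Add(Mul(20, Pow(193, -1)), Mul(153, Add(1, 153))), Pow(Add(-40604, -33785), -1)) = Mul(Add(Mul(20, Rational(1, 193)), Mul(153, 154)), Pow(-74389, -1)) = Mul(Add(Rational(20, 193), 23562), Rational(-1, 74389)) = Mul(Rational(4547486, 193), Rational(-1, 74389)) = Rational(-4547486, 14357077)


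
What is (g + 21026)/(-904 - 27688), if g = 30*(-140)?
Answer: -8413/14296 ≈ -0.58849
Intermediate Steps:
g = -4200
(g + 21026)/(-904 - 27688) = (-4200 + 21026)/(-904 - 27688) = 16826/(-28592) = 16826*(-1/28592) = -8413/14296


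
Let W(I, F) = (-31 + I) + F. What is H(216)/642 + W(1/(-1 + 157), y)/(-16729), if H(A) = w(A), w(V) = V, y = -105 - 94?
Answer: 97789117/279240468 ≈ 0.35020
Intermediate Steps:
y = -199
W(I, F) = -31 + F + I
H(A) = A
H(216)/642 + W(1/(-1 + 157), y)/(-16729) = 216/642 + (-31 - 199 + 1/(-1 + 157))/(-16729) = 216*(1/642) + (-31 - 199 + 1/156)*(-1/16729) = 36/107 + (-31 - 199 + 1/156)*(-1/16729) = 36/107 - 35879/156*(-1/16729) = 36/107 + 35879/2609724 = 97789117/279240468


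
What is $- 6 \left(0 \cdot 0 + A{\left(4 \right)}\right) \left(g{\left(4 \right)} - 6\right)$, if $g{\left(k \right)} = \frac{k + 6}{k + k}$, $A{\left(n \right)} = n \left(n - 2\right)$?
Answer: $228$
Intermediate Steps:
$A{\left(n \right)} = n \left(-2 + n\right)$
$g{\left(k \right)} = \frac{6 + k}{2 k}$
$- 6 \left(0 \cdot 0 + A{\left(4 \right)}\right) \left(g{\left(4 \right)} - 6\right) = - 6 \left(0 \cdot 0 + 4 \left(-2 + 4\right)\right) \left(\frac{6 + 4}{2 \cdot 4} - 6\right) = - 6 \left(0 + 4 \cdot 2\right) \left(\frac{1}{2} \cdot \frac{1}{4} \cdot 10 - 6\right) = - 6 \left(0 + 8\right) \left(\frac{5}{4} - 6\right) = \left(-6\right) 8 \left(- \frac{19}{4}\right) = \left(-48\right) \left(- \frac{19}{4}\right) = 228$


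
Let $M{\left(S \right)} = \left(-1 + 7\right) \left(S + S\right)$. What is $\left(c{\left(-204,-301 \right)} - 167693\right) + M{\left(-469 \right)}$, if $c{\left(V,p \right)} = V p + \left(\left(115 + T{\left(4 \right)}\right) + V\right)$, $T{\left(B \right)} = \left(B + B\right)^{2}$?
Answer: $-111942$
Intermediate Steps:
$T{\left(B \right)} = 4 B^{2}$ ($T{\left(B \right)} = \left(2 B\right)^{2} = 4 B^{2}$)
$c{\left(V,p \right)} = 179 + V + V p$ ($c{\left(V,p \right)} = V p + \left(\left(115 + 4 \cdot 4^{2}\right) + V\right) = V p + \left(\left(115 + 4 \cdot 16\right) + V\right) = V p + \left(\left(115 + 64\right) + V\right) = V p + \left(179 + V\right) = 179 + V + V p$)
$M{\left(S \right)} = 12 S$ ($M{\left(S \right)} = 6 \cdot 2 S = 12 S$)
$\left(c{\left(-204,-301 \right)} - 167693\right) + M{\left(-469 \right)} = \left(\left(179 - 204 - -61404\right) - 167693\right) + 12 \left(-469\right) = \left(\left(179 - 204 + 61404\right) - 167693\right) - 5628 = \left(61379 - 167693\right) - 5628 = -106314 - 5628 = -111942$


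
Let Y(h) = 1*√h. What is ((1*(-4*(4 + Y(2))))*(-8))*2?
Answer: 256 + 64*√2 ≈ 346.51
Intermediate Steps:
Y(h) = √h
((1*(-4*(4 + Y(2))))*(-8))*2 = ((1*(-4*(4 + √2)))*(-8))*2 = ((1*(-16 - 4*√2))*(-8))*2 = ((-16 - 4*√2)*(-8))*2 = (128 + 32*√2)*2 = 256 + 64*√2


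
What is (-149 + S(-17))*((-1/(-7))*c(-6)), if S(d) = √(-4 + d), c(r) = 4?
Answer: -596/7 + 4*I*√21/7 ≈ -85.143 + 2.6186*I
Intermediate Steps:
(-149 + S(-17))*((-1/(-7))*c(-6)) = (-149 + √(-4 - 17))*(-1/(-7)*4) = (-149 + √(-21))*(-1*(-⅐)*4) = (-149 + I*√21)*((⅐)*4) = (-149 + I*√21)*(4/7) = -596/7 + 4*I*√21/7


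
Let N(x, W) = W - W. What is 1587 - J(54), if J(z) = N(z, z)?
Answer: 1587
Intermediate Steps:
N(x, W) = 0
J(z) = 0
1587 - J(54) = 1587 - 1*0 = 1587 + 0 = 1587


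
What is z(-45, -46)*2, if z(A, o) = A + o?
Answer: -182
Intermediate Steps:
z(-45, -46)*2 = (-45 - 46)*2 = -91*2 = -182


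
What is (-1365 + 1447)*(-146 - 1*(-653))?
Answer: 41574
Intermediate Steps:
(-1365 + 1447)*(-146 - 1*(-653)) = 82*(-146 + 653) = 82*507 = 41574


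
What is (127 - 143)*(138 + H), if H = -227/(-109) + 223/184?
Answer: -5667606/2507 ≈ -2260.7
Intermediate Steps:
H = 66075/20056 (H = -227*(-1/109) + 223*(1/184) = 227/109 + 223/184 = 66075/20056 ≈ 3.2945)
(127 - 143)*(138 + H) = (127 - 143)*(138 + 66075/20056) = -16*2833803/20056 = -5667606/2507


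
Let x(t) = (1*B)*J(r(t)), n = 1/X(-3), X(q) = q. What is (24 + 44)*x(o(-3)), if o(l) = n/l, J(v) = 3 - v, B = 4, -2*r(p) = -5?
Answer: 136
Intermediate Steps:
r(p) = 5/2 (r(p) = -½*(-5) = 5/2)
n = -⅓ (n = 1/(-3) = -⅓ ≈ -0.33333)
o(l) = -1/(3*l)
x(t) = 2 (x(t) = (1*4)*(3 - 1*5/2) = 4*(3 - 5/2) = 4*(½) = 2)
(24 + 44)*x(o(-3)) = (24 + 44)*2 = 68*2 = 136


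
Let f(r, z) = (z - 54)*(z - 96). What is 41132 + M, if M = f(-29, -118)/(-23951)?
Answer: 22909668/557 ≈ 41130.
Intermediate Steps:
f(r, z) = (-96 + z)*(-54 + z) (f(r, z) = (-54 + z)*(-96 + z) = (-96 + z)*(-54 + z))
M = -856/557 (M = (5184 + (-118)² - 150*(-118))/(-23951) = (5184 + 13924 + 17700)*(-1/23951) = 36808*(-1/23951) = -856/557 ≈ -1.5368)
41132 + M = 41132 - 856/557 = 22909668/557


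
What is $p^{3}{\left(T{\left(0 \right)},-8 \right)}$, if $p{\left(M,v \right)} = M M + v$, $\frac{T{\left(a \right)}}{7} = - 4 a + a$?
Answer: $-512$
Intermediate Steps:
$T{\left(a \right)} = - 21 a$ ($T{\left(a \right)} = 7 \left(- 4 a + a\right) = 7 \left(- 3 a\right) = - 21 a$)
$p{\left(M,v \right)} = v + M^{2}$ ($p{\left(M,v \right)} = M^{2} + v = v + M^{2}$)
$p^{3}{\left(T{\left(0 \right)},-8 \right)} = \left(-8 + \left(\left(-21\right) 0\right)^{2}\right)^{3} = \left(-8 + 0^{2}\right)^{3} = \left(-8 + 0\right)^{3} = \left(-8\right)^{3} = -512$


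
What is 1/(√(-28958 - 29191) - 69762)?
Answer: -3322/231752133 - I*√6461/1622264931 ≈ -1.4334e-5 - 4.9548e-8*I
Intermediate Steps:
1/(√(-28958 - 29191) - 69762) = 1/(√(-58149) - 69762) = 1/(3*I*√6461 - 69762) = 1/(-69762 + 3*I*√6461)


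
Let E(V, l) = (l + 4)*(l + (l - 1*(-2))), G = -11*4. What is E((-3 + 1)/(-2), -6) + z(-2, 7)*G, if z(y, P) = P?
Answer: -288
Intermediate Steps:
G = -44
E(V, l) = (2 + 2*l)*(4 + l) (E(V, l) = (4 + l)*(l + (l + 2)) = (4 + l)*(l + (2 + l)) = (4 + l)*(2 + 2*l) = (2 + 2*l)*(4 + l))
E((-3 + 1)/(-2), -6) + z(-2, 7)*G = (8 + 2*(-6)² + 10*(-6)) + 7*(-44) = (8 + 2*36 - 60) - 308 = (8 + 72 - 60) - 308 = 20 - 308 = -288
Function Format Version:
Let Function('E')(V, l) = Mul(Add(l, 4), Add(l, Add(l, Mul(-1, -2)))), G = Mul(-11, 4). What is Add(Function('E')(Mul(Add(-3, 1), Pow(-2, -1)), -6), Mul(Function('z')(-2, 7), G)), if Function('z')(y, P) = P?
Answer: -288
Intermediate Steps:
G = -44
Function('E')(V, l) = Mul(Add(2, Mul(2, l)), Add(4, l)) (Function('E')(V, l) = Mul(Add(4, l), Add(l, Add(l, 2))) = Mul(Add(4, l), Add(l, Add(2, l))) = Mul(Add(4, l), Add(2, Mul(2, l))) = Mul(Add(2, Mul(2, l)), Add(4, l)))
Add(Function('E')(Mul(Add(-3, 1), Pow(-2, -1)), -6), Mul(Function('z')(-2, 7), G)) = Add(Add(8, Mul(2, Pow(-6, 2)), Mul(10, -6)), Mul(7, -44)) = Add(Add(8, Mul(2, 36), -60), -308) = Add(Add(8, 72, -60), -308) = Add(20, -308) = -288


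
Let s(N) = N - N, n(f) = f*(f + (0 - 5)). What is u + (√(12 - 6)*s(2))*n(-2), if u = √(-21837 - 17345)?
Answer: I*√39182 ≈ 197.94*I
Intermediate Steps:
n(f) = f*(-5 + f) (n(f) = f*(f - 5) = f*(-5 + f))
s(N) = 0
u = I*√39182 (u = √(-39182) = I*√39182 ≈ 197.94*I)
u + (√(12 - 6)*s(2))*n(-2) = I*√39182 + (√(12 - 6)*0)*(-2*(-5 - 2)) = I*√39182 + (√6*0)*(-2*(-7)) = I*√39182 + 0*14 = I*√39182 + 0 = I*√39182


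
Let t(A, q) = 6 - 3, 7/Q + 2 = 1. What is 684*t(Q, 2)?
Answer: 2052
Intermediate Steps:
Q = -7 (Q = 7/(-2 + 1) = 7/(-1) = 7*(-1) = -7)
t(A, q) = 3
684*t(Q, 2) = 684*3 = 2052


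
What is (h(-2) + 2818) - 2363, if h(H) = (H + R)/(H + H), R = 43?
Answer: 1779/4 ≈ 444.75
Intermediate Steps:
h(H) = (43 + H)/(2*H) (h(H) = (H + 43)/(H + H) = (43 + H)/((2*H)) = (43 + H)*(1/(2*H)) = (43 + H)/(2*H))
(h(-2) + 2818) - 2363 = ((½)*(43 - 2)/(-2) + 2818) - 2363 = ((½)*(-½)*41 + 2818) - 2363 = (-41/4 + 2818) - 2363 = 11231/4 - 2363 = 1779/4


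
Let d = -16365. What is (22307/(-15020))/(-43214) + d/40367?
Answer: -9735288841/24015748360 ≈ -0.40537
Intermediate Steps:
(22307/(-15020))/(-43214) + d/40367 = (22307/(-15020))/(-43214) - 16365/40367 = (22307*(-1/15020))*(-1/43214) - 16365*1/40367 = -22307/15020*(-1/43214) - 15/37 = 22307/649074280 - 15/37 = -9735288841/24015748360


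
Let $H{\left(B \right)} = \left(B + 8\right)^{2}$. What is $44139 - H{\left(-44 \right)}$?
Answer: $42843$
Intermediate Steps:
$H{\left(B \right)} = \left(8 + B\right)^{2}$
$44139 - H{\left(-44 \right)} = 44139 - \left(8 - 44\right)^{2} = 44139 - \left(-36\right)^{2} = 44139 - 1296 = 42843$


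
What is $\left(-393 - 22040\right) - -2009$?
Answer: $-20424$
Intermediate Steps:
$\left(-393 - 22040\right) - -2009 = -22433 + 2009 = -20424$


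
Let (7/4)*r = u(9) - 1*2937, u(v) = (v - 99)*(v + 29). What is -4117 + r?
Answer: -54247/7 ≈ -7749.6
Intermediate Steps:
u(v) = (-99 + v)*(29 + v)
r = -25428/7 (r = 4*((-2871 + 9² - 70*9) - 1*2937)/7 = 4*((-2871 + 81 - 630) - 2937)/7 = 4*(-3420 - 2937)/7 = (4/7)*(-6357) = -25428/7 ≈ -3632.6)
-4117 + r = -4117 - 25428/7 = -54247/7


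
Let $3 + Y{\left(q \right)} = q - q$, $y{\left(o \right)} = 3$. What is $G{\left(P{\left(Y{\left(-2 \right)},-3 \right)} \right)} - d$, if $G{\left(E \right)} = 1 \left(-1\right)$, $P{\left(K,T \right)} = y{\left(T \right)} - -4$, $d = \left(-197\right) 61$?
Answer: $12016$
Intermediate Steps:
$d = -12017$
$Y{\left(q \right)} = -3$ ($Y{\left(q \right)} = -3 + \left(q - q\right) = -3 + 0 = -3$)
$P{\left(K,T \right)} = 7$ ($P{\left(K,T \right)} = 3 - -4 = 3 + 4 = 7$)
$G{\left(E \right)} = -1$
$G{\left(P{\left(Y{\left(-2 \right)},-3 \right)} \right)} - d = -1 - -12017 = -1 + 12017 = 12016$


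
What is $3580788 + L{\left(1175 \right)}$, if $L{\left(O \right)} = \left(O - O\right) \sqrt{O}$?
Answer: $3580788$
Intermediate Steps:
$L{\left(O \right)} = 0$ ($L{\left(O \right)} = 0 \sqrt{O} = 0$)
$3580788 + L{\left(1175 \right)} = 3580788 + 0 = 3580788$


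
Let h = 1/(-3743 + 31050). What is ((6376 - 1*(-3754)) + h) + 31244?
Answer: 1129799819/27307 ≈ 41374.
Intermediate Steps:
h = 1/27307 ≈ 3.6621e-5
((6376 - 1*(-3754)) + h) + 31244 = ((6376 - 1*(-3754)) + 1/27307) + 31244 = ((6376 + 3754) + 1/27307) + 31244 = (10130 + 1/27307) + 31244 = 276619911/27307 + 31244 = 1129799819/27307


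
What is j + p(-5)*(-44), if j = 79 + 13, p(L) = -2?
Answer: 180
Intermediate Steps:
j = 92
j + p(-5)*(-44) = 92 - 2*(-44) = 92 + 88 = 180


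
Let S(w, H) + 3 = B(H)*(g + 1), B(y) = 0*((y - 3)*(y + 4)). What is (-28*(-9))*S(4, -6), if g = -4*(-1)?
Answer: -756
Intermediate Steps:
B(y) = 0 (B(y) = 0*((-3 + y)*(4 + y)) = 0)
g = 4
S(w, H) = -3 (S(w, H) = -3 + 0*(4 + 1) = -3 + 0*5 = -3 + 0 = -3)
(-28*(-9))*S(4, -6) = -28*(-9)*(-3) = 252*(-3) = -756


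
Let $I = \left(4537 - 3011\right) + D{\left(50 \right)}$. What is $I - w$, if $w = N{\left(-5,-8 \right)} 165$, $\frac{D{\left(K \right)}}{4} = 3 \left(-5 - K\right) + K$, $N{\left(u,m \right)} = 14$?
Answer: $-1244$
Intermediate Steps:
$D{\left(K \right)} = -60 - 8 K$ ($D{\left(K \right)} = 4 \left(3 \left(-5 - K\right) + K\right) = 4 \left(\left(-15 - 3 K\right) + K\right) = 4 \left(-15 - 2 K\right) = -60 - 8 K$)
$I = 1066$ ($I = \left(4537 - 3011\right) - 460 = 1526 - 460 = 1066$)
$w = 2310$ ($w = 14 \cdot 165 = 2310$)
$I - w = 1066 - 2310 = -1244$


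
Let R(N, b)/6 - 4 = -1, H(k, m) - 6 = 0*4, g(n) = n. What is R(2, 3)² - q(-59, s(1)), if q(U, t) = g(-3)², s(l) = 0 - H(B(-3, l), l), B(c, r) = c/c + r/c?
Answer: 315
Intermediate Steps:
B(c, r) = 1 + r/c
H(k, m) = 6 (H(k, m) = 6 + 0*4 = 6 + 0 = 6)
R(N, b) = 18 (R(N, b) = 24 + 6*(-1) = 24 - 6 = 18)
s(l) = -6 (s(l) = 0 - 1*6 = 0 - 6 = -6)
q(U, t) = 9 (q(U, t) = (-3)² = 9)
R(2, 3)² - q(-59, s(1)) = 18² - 1*9 = 324 - 9 = 315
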